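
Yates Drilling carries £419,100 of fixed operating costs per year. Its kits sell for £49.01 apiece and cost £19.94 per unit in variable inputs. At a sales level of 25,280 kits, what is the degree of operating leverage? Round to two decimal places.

2.33

Contribution at this volume is 25,280 × £29.07 = £734,889.60.
EBIT = £734,889.60 − £419,100 = £315,789.60.
So DOL = total CM / EBIT = £734,889.60 / £315,789.60 = 2.3271.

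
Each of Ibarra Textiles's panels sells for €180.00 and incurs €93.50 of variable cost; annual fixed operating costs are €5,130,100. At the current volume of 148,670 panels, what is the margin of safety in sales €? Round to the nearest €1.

€16,085,247

Unit CM = price − variable cost = €180.00 − €93.50 = €86.50. Break-even units = €5,130,100 ÷ €86.50 = 59,307.51; break-even revenue = 59,307.51 × €180.00 = €10,675,352.60.
Actual sales revenue = 148,670 × €180.00 = €26,760,600.00.
Margin of safety = €26,760,600.00 − €10,675,352.60 = €16,085,247.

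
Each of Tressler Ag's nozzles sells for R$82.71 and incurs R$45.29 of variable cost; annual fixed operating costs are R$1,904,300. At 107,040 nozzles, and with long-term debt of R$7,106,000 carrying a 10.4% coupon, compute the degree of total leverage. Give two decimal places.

2.94

Total contribution margin = 107,040 × R$37.42 = R$4,005,436.80.
Subtracting fixed costs: EBIT = R$4,005,436.80 − R$1,904,300 = R$2,101,136.80. Interest = R$739,024.00, so EBIT − I = R$1,362,112.80.
Degree of total leverage = total CM / (EBIT − interest) = R$4,005,436.80 / R$1,362,112.80 = 2.9406.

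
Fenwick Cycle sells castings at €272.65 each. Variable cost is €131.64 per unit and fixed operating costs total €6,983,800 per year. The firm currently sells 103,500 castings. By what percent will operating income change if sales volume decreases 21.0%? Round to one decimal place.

Total contribution margin = 103,500 × €141.01 = €14,594,535.00.
EBIT = €14,594,535.00 − €6,983,800 = €7,610,735.00.
Degree of operating leverage = €14,594,535.00 / €7,610,735.00 = 1.9176.
So EBIT moves 1.9176 × (-21.0%) = -40.3%.

-40.3%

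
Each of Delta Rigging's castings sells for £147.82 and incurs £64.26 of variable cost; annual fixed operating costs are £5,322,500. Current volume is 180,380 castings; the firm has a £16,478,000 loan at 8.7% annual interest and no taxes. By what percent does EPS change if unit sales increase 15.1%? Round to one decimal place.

At 180,380 units, contribution = 180,380 × £83.56 = £15,072,552.80.
Operating income = contribution − fixed costs = £15,072,552.80 − £5,322,500 = £9,750,052.80.
After interest of £1,433,586.00, pre-tax earnings = £8,316,466.80.
DCL = total CM / (EBIT − I) = £15,072,552.80 / £8,316,466.80 = 1.8124.
EPS therefore changes by 1.8124 × (+15.1%) = +27.4%.

+27.4%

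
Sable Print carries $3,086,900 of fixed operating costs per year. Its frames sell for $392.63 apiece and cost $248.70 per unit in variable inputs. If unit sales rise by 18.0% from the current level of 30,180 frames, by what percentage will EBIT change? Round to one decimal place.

+62.2%

Total contribution margin = 30,180 × $143.93 = $4,343,807.40.
Operating income = contribution − fixed costs = $4,343,807.40 − $3,086,900 = $1,256,907.40.
Degree of operating leverage = $4,343,807.40 / $1,256,907.40 = 3.4559.
%ΔEBIT = DOL × %ΔSales = 3.4559 × +18.0% = +62.2%.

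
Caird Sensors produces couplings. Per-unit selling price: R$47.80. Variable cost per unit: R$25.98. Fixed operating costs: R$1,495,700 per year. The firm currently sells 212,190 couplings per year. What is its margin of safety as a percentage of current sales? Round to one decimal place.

67.7%

Unit CM = price − variable cost = R$47.80 − R$25.98 = R$21.82. Break-even units = R$1,495,700 ÷ R$21.82 = 68,547.20; break-even revenue = 68,547.20 × R$47.80 = R$3,276,556.37.
Actual sales revenue = 212,190 × R$47.80 = R$10,142,682.00.
Margin of safety = (R$10,142,682.00 − R$3,276,556.37) ÷ R$10,142,682.00 = 67.7%.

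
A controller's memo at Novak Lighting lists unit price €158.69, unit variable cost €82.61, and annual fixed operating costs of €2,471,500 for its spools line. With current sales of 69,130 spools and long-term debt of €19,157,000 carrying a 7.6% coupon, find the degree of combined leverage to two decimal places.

At 69,130 units, contribution = 69,130 × €76.08 = €5,259,410.40.
Subtracting fixed costs: EBIT = €5,259,410.40 − €2,471,500 = €2,787,910.40. Interest = €1,455,932.00.
DOL = €5,259,410.40 ÷ €2,787,910.40 = 1.8865; DFL = €2,787,910.40 ÷ €1,331,978.40 = 2.0931.
DCL = DOL × DFL = 1.8865 × 2.0931 = 3.9486.

3.95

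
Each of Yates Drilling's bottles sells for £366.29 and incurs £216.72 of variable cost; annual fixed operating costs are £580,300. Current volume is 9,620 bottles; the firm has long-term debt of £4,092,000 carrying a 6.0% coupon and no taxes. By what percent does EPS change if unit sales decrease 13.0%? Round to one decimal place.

-30.5%

At 9,620 units, contribution = 9,620 × £149.57 = £1,438,863.40.
EBIT = £1,438,863.40 − £580,300 = £858,563.40.
Interest = £245,520.00, so EBIT − I = £613,043.40.
Degree of combined leverage = contribution ÷ (EBIT − I) = £1,438,863.40 ÷ £613,043.40 = 2.3471.
EPS therefore changes by 2.3471 × (-13.0%) = -30.5%.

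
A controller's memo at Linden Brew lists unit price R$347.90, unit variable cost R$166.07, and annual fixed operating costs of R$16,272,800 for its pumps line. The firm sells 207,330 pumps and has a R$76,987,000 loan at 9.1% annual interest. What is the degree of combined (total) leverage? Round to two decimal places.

2.61

Total contribution margin = 207,330 × R$181.83 = R$37,698,813.90.
Subtracting fixed costs: EBIT = R$37,698,813.90 − R$16,272,800 = R$21,426,013.90. Interest = R$7,005,817.00.
DOL = R$37,698,813.90 ÷ R$21,426,013.90 = 1.7595; DFL = R$21,426,013.90 ÷ R$14,420,196.90 = 1.4858.
DCL = DOL × DFL = 1.7595 × 1.4858 = 2.6143.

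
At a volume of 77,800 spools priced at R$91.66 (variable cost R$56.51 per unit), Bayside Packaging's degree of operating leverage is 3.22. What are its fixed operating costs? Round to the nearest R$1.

R$1,885,394

At 77,800 units, contribution = 77,800 × R$35.15 = R$2,734,670.00.
DOL = contribution / EBIT, so EBIT = R$2,734,670.00 / 3.22 = R$849,276.40.
And FC = contribution − EBIT = R$2,734,670.00 − R$849,276.40 = R$1,885,394.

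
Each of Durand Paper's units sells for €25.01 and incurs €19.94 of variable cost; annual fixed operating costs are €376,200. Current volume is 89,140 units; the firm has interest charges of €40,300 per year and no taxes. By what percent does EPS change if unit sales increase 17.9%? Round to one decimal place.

At 89,140 units, contribution = 89,140 × €5.07 = €451,939.80.
EBIT = €451,939.80 − €376,200 = €75,739.80.
After interest of €40,300.00, pre-tax earnings = €35,439.80.
Degree of combined leverage = contribution ÷ (EBIT − I) = €451,939.80 ÷ €35,439.80 = 12.7523.
%ΔEPS = DCL × %ΔSales = 12.7523 × +17.9% = +228.3%.

+228.3%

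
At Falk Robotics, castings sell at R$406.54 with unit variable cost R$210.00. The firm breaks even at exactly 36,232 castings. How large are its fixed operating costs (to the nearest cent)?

R$7,121,037.28

Contribution margin per unit = R$406.54 − R$210.00 = R$196.54.
Fixed costs = break-even units × CM = 36,232 × R$196.54 = R$7,121,037.28.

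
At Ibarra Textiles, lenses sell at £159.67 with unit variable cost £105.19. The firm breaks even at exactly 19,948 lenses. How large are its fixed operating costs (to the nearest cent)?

£1,086,767.04

Each unit contributes £159.67 − £105.19 = £54.48.
Since BE = FC / CM, FC = 19,948 × £54.48 = £1,086,767.04.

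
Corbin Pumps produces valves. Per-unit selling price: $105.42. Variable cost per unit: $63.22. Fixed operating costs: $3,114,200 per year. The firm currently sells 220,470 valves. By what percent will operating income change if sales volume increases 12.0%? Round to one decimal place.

+18.0%

Contribution at this volume is 220,470 × $42.20 = $9,303,834.00.
Subtracting fixed costs: EBIT = $9,303,834.00 − $3,114,200 = $6,189,634.00.
Degree of operating leverage = $9,303,834.00 / $6,189,634.00 = 1.5031.
%ΔEBIT = DOL × %ΔSales = 1.5031 × +12.0% = +18.0%.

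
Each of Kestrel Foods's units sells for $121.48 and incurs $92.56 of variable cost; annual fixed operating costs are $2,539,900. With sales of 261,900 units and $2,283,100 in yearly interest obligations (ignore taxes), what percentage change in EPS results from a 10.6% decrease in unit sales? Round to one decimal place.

-29.2%

Contribution at this volume is 261,900 × $28.92 = $7,574,148.00.
Operating income = contribution − fixed costs = $7,574,148.00 − $2,539,900 = $5,034,248.00.
Interest = $2,283,100.00, so EBIT − I = $2,751,148.00.
DCL = total CM / (EBIT − I) = $7,574,148.00 / $2,751,148.00 = 2.7531.
%ΔEPS = DCL × %ΔSales = 2.7531 × -10.6% = -29.2%.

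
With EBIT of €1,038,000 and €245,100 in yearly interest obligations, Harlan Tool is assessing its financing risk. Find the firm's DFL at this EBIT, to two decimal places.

Interest = €245,100.00.
Degree of financial leverage = EBIT / (EBIT − interest) = €1,038,000 / €792,900.00 = 1.3091.

1.31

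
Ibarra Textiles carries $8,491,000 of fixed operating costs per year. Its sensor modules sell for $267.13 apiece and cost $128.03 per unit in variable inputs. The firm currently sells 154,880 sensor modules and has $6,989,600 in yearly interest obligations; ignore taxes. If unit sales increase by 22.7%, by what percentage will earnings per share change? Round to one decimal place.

Contribution at this volume is 154,880 × $139.10 = $21,543,808.00.
EBIT = $21,543,808.00 − $8,491,000 = $13,052,808.00.
Interest = $6,989,600.00, so EBIT − I = $6,063,208.00.
Degree of combined leverage = contribution ÷ (EBIT − I) = $21,543,808.00 ÷ $6,063,208.00 = 3.5532.
%ΔEPS = DCL × %ΔSales = 3.5532 × +22.7% = +80.7%.

+80.7%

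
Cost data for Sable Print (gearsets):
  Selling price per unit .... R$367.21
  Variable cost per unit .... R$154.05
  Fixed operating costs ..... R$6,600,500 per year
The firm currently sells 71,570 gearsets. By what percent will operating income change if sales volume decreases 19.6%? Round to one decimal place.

At 71,570 units, contribution = 71,570 × R$213.16 = R$15,255,861.20.
EBIT = R$15,255,861.20 − R$6,600,500 = R$8,655,361.20.
Degree of operating leverage = R$15,255,861.20 / R$8,655,361.20 = 1.7626.
So EBIT moves 1.7626 × (-19.6%) = -34.5%.

-34.5%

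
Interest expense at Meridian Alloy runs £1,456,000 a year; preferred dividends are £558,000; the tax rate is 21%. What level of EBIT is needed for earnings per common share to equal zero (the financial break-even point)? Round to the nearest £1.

£2,162,329

Preferred dividends are paid after tax, so their pre-tax equivalent is £558,000 ÷ (1 − 0.21) = £706,329.11.
EPS = 0 when EBIT covers interest plus the pre-tax preferred burden: £1,456,000 + £706,329.11 = £2,162,329.11.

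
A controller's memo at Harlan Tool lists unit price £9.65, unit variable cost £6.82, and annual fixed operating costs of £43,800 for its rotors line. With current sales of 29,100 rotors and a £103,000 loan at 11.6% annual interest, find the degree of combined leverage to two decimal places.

3.10

Contribution at this volume is 29,100 × £2.83 = £82,353.00.
Operating income = contribution − fixed costs = £82,353.00 − £43,800 = £38,553.00. Interest = £11,948.00, so EBIT − I = £26,605.00.
Degree of total leverage = total CM / (EBIT − interest) = £82,353.00 / £26,605.00 = 3.0954.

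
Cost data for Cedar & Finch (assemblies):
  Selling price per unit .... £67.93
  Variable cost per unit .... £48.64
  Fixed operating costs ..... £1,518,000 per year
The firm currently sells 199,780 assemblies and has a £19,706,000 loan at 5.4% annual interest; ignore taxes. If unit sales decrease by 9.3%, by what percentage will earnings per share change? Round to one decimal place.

Contribution at this volume is 199,780 × £19.29 = £3,853,756.20.
Operating income = contribution − fixed costs = £3,853,756.20 − £1,518,000 = £2,335,756.20.
Interest = £1,064,124.00, so EBIT − I = £1,271,632.20.
DCL = total CM / (EBIT − I) = £3,853,756.20 / £1,271,632.20 = 3.0306.
EPS therefore changes by 3.0306 × (-9.3%) = -28.2%.

-28.2%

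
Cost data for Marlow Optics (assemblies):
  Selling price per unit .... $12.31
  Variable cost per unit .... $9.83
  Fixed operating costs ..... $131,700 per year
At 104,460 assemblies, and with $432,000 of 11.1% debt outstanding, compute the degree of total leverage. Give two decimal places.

3.26

At 104,460 units, contribution = 104,460 × $2.48 = $259,060.80.
Subtracting fixed costs: EBIT = $259,060.80 − $131,700 = $127,360.80. Interest = $47,952.00.
DOL = $259,060.80 ÷ $127,360.80 = 2.0341; DFL = $127,360.80 ÷ $79,408.80 = 1.6039.
Combined leverage = 2.0341 × 1.6039 = 3.2625.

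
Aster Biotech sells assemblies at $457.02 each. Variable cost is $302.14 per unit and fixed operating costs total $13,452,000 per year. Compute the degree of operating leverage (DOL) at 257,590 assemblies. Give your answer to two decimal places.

1.51

At 257,590 units, contribution = 257,590 × $154.88 = $39,895,539.20.
Subtracting fixed costs: EBIT = $39,895,539.20 − $13,452,000 = $26,443,539.20.
So DOL = total CM / EBIT = $39,895,539.20 / $26,443,539.20 = 1.5087.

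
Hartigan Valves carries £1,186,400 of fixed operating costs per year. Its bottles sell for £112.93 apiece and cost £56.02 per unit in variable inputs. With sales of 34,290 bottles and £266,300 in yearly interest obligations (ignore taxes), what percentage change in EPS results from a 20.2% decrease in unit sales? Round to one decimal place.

Contribution at this volume is 34,290 × £56.91 = £1,951,443.90.
EBIT = £1,951,443.90 − £1,186,400 = £765,043.90.
After interest of £266,300.00, pre-tax earnings = £498,743.90.
Degree of combined leverage = contribution ÷ (EBIT − I) = £1,951,443.90 ÷ £498,743.90 = 3.9127.
EPS therefore changes by 3.9127 × (-20.2%) = -79.0%.

-79.0%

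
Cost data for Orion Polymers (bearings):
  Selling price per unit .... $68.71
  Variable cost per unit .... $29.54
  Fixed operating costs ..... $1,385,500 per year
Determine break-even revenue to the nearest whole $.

Contribution margin per unit = $68.71 − $29.54 = $39.17, a CM ratio of $39.17 ÷ $68.71 = 0.5701.
Break-even revenue = fixed costs × price ÷ CM = $1,385,500 × $68.71 ÷ $39.17 = $2,430,373.

$2,430,373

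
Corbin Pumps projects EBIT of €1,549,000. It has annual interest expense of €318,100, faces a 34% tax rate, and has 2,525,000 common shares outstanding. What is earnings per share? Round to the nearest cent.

Interest = €318,100.00, so EBT = €1,549,000 − €318,100.00 = €1,230,900.00.
After tax at 34%: net income = €1,230,900.00 × 0.66 = €812,394.00.
EPS = €812,394.00 ÷ 2,525,000 = €0.32.

€0.32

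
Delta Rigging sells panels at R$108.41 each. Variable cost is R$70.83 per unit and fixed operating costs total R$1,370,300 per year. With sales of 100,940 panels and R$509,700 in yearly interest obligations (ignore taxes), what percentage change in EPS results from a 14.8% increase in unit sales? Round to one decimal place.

At 100,940 units, contribution = 100,940 × R$37.58 = R$3,793,325.20.
EBIT = R$3,793,325.20 − R$1,370,300 = R$2,423,025.20.
Interest = R$509,700.00, so EBIT − I = R$1,913,325.20.
Degree of combined leverage = contribution ÷ (EBIT − I) = R$3,793,325.20 ÷ R$1,913,325.20 = 1.9826.
EPS therefore changes by 1.9826 × (+14.8%) = +29.3%.

+29.3%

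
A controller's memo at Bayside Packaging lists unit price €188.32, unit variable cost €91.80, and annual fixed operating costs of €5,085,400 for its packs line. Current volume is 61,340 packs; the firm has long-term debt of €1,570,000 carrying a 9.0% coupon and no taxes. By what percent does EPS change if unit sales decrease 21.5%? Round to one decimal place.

Total contribution margin = 61,340 × €96.52 = €5,920,536.80.
EBIT = €5,920,536.80 − €5,085,400 = €835,136.80.
After interest of €141,300.00, pre-tax earnings = €693,836.80.
Degree of combined leverage = contribution ÷ (EBIT − I) = €5,920,536.80 ÷ €693,836.80 = 8.5330.
EPS therefore changes by 8.5330 × (-21.5%) = -183.5%.

-183.5%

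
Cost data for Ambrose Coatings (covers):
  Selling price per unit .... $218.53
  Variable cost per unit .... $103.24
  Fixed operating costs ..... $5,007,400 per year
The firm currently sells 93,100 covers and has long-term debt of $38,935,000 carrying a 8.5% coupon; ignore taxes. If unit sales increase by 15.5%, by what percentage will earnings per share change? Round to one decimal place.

+68.8%

Contribution at this volume is 93,100 × $115.29 = $10,733,499.00.
Subtracting fixed costs: EBIT = $10,733,499.00 − $5,007,400 = $5,726,099.00.
Interest = $3,309,475.00, so EBIT − I = $2,416,624.00.
DCL = total CM / (EBIT − I) = $10,733,499.00 / $2,416,624.00 = 4.4415.
%ΔEPS = DCL × %ΔSales = 4.4415 × +15.5% = +68.8%.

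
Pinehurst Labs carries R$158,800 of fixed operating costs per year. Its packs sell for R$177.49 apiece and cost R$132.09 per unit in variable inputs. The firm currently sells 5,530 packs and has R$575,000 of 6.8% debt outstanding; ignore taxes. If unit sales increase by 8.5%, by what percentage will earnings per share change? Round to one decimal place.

At 5,530 units, contribution = 5,530 × R$45.40 = R$251,062.00.
Subtracting fixed costs: EBIT = R$251,062.00 − R$158,800 = R$92,262.00.
Interest = R$39,100.00, so EBIT − I = R$53,162.00.
DCL = total CM / (EBIT − I) = R$251,062.00 / R$53,162.00 = 4.7226.
EPS therefore changes by 4.7226 × (+8.5%) = +40.1%.

+40.1%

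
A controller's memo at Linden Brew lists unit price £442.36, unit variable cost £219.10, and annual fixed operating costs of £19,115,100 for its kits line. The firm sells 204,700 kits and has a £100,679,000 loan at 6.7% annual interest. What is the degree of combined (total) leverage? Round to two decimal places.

2.30

Contribution at this volume is 204,700 × £223.26 = £45,701,322.00.
EBIT = £45,701,322.00 − £19,115,100 = £26,586,222.00. Interest = £6,745,493.00.
DOL = £45,701,322.00 ÷ £26,586,222.00 = 1.7190; DFL = £26,586,222.00 ÷ £19,840,729.00 = 1.3400.
Combined leverage = 1.7190 × 1.3400 = 2.3035.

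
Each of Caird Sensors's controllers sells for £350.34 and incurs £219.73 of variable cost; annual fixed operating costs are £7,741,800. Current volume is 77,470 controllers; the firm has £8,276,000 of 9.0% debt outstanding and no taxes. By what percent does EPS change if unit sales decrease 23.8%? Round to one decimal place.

-147.6%

At 77,470 units, contribution = 77,470 × £130.61 = £10,118,356.70.
Operating income = contribution − fixed costs = £10,118,356.70 − £7,741,800 = £2,376,556.70.
Interest = £744,840.00, so EBIT − I = £1,631,716.70.
Degree of combined leverage = contribution ÷ (EBIT − I) = £10,118,356.70 ÷ £1,631,716.70 = 6.2010.
%ΔEPS = DCL × %ΔSales = 6.2010 × -23.8% = -147.6%.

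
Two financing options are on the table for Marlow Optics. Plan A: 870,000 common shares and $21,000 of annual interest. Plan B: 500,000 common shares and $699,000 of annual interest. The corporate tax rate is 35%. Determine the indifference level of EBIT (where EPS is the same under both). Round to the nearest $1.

Set EPS_A = EPS_B: (EBIT − $21,000)(1 − 0.35) ÷ 870,000 = (EBIT − $699,000)(1 − 0.35) ÷ 500,000.
Cancelling (1 − t) and cross-multiplying: 500,000·(EBIT − 21,000) = 870,000·(EBIT − 699,000).
EBIT × (870,000 − 500,000) = 699,000 × 870,000 − 21,000 × 500,000 = 597,630,000,000, so EBIT = 597,630,000,000 ÷ 370,000 = 1,615,216.22.

$1,615,216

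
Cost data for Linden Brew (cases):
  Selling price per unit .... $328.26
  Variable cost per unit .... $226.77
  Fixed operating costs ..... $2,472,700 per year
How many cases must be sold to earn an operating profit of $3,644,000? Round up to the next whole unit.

Contribution margin per unit = $328.26 − $226.77 = $101.49.
Required volume = (fixed costs + target profit) ÷ CM = ($2,472,700 + $3,644,000) ÷ $101.49 = 60,268.99, so 60,269 cases.

60,269 cases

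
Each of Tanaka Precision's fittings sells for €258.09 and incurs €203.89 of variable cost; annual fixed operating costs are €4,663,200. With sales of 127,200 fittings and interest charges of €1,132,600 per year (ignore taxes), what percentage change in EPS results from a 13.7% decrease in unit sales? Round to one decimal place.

Contribution at this volume is 127,200 × €54.20 = €6,894,240.00.
Subtracting fixed costs: EBIT = €6,894,240.00 − €4,663,200 = €2,231,040.00.
Interest = €1,132,600.00, so EBIT − I = €1,098,440.00.
DCL = total CM / (EBIT − I) = €6,894,240.00 / €1,098,440.00 = 6.2764.
%ΔEPS = DCL × %ΔSales = 6.2764 × -13.7% = -86.0%.

-86.0%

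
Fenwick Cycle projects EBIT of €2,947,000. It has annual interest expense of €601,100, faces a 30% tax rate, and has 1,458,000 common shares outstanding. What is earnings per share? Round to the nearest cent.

€1.13

Pre-tax income = €2,947,000 − €601,100.00 = €2,345,900.00.
Net income = €2,345,900.00 × (1 − 0.30) = €1,642,130.00.
Per share: €1,642,130.00 / 1,458,000 shares = €1.13.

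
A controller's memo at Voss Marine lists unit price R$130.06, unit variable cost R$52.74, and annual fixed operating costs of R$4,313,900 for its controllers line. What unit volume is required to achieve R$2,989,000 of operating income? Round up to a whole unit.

94,451 controllers

Each unit contributes R$130.06 − R$52.74 = R$77.32.
Units = (FC + target) / CM = (R$4,313,900 + R$2,989,000) / R$77.32 = 94,450.34, so 94,451 controllers.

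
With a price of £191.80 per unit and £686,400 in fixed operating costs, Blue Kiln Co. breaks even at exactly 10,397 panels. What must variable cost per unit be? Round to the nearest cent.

Contribution per unit must be FC / Q = £686,400 / 10,397 = £66.0190.
Hence VC = price − CM = £191.80 − £66.0190 = £125.78.

£125.78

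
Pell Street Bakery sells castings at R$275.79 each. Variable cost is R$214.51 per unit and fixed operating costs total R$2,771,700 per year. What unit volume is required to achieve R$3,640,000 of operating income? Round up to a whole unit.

Contribution margin per unit = R$275.79 − R$214.51 = R$61.28.
Need Q such that Q × R$61.28 − R$2,771,700 = R$3,640,000, i.e. Q = R$6,411,700 / R$61.28 = 104,629.57 → 104,630.

104,630 castings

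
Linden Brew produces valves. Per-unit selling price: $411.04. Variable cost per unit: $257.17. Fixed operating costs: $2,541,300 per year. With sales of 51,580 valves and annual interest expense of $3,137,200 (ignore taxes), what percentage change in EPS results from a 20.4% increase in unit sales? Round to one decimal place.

+71.7%

Total contribution margin = 51,580 × $153.87 = $7,936,614.60.
Subtracting fixed costs: EBIT = $7,936,614.60 − $2,541,300 = $5,395,314.60.
After interest of $3,137,200.00, pre-tax earnings = $2,258,114.60.
DCL = total CM / (EBIT − I) = $7,936,614.60 / $2,258,114.60 = 3.5147.
EPS therefore changes by 3.5147 × (+20.4%) = +71.7%.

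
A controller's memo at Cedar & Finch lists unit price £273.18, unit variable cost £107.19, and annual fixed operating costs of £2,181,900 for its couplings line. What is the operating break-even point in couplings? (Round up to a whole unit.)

Contribution margin per unit = £273.18 − £107.19 = £165.99.
Break-even Q = £2,181,900 / £165.99 = 13,144.77 → 13,145 couplings.

13,145 couplings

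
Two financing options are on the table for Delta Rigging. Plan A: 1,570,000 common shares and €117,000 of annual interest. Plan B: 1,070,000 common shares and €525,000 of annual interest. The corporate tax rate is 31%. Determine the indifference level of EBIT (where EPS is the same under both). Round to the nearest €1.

At indifference, (EBIT − 117,000)(1 − t)/1,570,000 = (EBIT − 525,000)(1 − t)/1,070,000.
Cancelling (1 − t) and cross-multiplying: 1,070,000·(EBIT − 117,000) = 1,570,000·(EBIT − 525,000).
EBIT × (1,570,000 − 1,070,000) = 525,000 × 1,570,000 − 117,000 × 1,070,000 = 699,060,000,000, so EBIT = 699,060,000,000 ÷ 500,000 = 1,398,120.00.

€1,398,120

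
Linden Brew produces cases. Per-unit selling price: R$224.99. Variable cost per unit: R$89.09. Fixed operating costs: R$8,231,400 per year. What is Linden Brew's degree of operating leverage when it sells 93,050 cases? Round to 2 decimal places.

2.86

At 93,050 units, contribution = 93,050 × R$135.90 = R$12,645,495.00.
Operating income = contribution − fixed costs = R$12,645,495.00 − R$8,231,400 = R$4,414,095.00.
So DOL = total CM / EBIT = R$12,645,495.00 / R$4,414,095.00 = 2.8648.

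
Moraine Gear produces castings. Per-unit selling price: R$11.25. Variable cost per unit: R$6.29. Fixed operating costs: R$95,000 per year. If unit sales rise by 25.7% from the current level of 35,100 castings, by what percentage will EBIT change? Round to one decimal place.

Total contribution margin = 35,100 × R$4.96 = R$174,096.00.
Operating income = contribution − fixed costs = R$174,096.00 − R$95,000 = R$79,096.00.
So DOL = total CM / EBIT = R$174,096.00 / R$79,096.00 = 2.2011.
Operating income changes by 2.2011 × +25.7% = +56.6%.

+56.6%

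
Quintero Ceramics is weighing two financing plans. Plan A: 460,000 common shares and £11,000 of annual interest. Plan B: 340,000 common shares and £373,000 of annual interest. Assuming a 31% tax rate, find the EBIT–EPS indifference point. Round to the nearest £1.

£1,398,667

At indifference, (EBIT − 11,000)(1 − t)/460,000 = (EBIT − 373,000)(1 − t)/340,000.
Cancelling (1 − t) and cross-multiplying: 340,000·(EBIT − 11,000) = 460,000·(EBIT − 373,000).
EBIT × (460,000 − 340,000) = 373,000 × 460,000 − 11,000 × 340,000 = 167,840,000,000, so EBIT = 167,840,000,000 ÷ 120,000 = 1,398,666.67.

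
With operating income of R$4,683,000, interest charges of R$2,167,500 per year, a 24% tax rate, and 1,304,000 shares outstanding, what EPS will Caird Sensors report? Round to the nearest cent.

Pre-tax income = R$4,683,000 − R$2,167,500.00 = R$2,515,500.00.
After tax at 24%: net income = R$2,515,500.00 × 0.76 = R$1,911,780.00.
EPS = R$1,911,780.00 ÷ 1,304,000 = R$1.47.

R$1.47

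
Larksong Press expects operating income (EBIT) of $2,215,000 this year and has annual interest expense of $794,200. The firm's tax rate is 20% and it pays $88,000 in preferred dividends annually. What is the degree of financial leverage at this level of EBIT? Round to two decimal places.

Interest = $794,200.00.
Preferred dividends grossed up pre-tax: $88,000 / (1 − 0.20) = $110,000.00.
DFL = EBIT ÷ [EBIT − I − D_p/(1−t)] = $2,215,000 ÷ [$2,215,000 − $794,200.00 − $110,000.00] = $2,215,000 ÷ $1,310,800.00 = 1.6898.

1.69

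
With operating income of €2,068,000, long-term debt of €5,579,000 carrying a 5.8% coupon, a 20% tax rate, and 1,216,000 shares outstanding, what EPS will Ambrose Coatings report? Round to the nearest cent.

€1.15

Interest = €323,582.00, so EBT = €2,068,000 − €323,582.00 = €1,744,418.00.
After tax at 20%: net income = €1,744,418.00 × 0.80 = €1,395,534.40.
EPS = €1,395,534.40 ÷ 1,216,000 = €1.15.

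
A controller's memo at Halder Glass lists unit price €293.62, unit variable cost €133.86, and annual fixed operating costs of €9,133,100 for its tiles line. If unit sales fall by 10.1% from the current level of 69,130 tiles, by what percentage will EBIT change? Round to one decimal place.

At 69,130 units, contribution = 69,130 × €159.76 = €11,044,208.80.
Operating income = contribution − fixed costs = €11,044,208.80 − €9,133,100 = €1,911,108.80.
DOL = contribution ÷ EBIT = €11,044,208.80 ÷ €1,911,108.80 = 5.7790.
Operating income changes by 5.7790 × -10.1% = -58.4%.

-58.4%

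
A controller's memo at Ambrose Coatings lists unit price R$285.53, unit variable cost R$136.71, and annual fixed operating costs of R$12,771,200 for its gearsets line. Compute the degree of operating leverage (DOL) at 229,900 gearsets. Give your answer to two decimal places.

1.60

Total contribution margin = 229,900 × R$148.82 = R$34,213,718.00.
EBIT = R$34,213,718.00 − R$12,771,200 = R$21,442,518.00.
Degree of operating leverage = R$34,213,718.00 / R$21,442,518.00 = 1.5956.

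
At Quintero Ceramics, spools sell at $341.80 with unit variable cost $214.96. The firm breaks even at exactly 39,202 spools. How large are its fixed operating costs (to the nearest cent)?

$4,972,381.68

Contribution margin per unit = $341.80 − $214.96 = $126.84.
Fixed costs = break-even units × CM = 39,202 × $126.84 = $4,972,381.68.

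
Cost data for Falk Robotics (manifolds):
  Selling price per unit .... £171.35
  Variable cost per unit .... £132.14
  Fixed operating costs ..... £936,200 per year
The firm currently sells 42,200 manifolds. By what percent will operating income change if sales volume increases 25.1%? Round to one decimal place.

Total contribution margin = 42,200 × £39.21 = £1,654,662.00.
Operating income = contribution − fixed costs = £1,654,662.00 − £936,200 = £718,462.00.
Degree of operating leverage = £1,654,662.00 / £718,462.00 = 2.3031.
%ΔEBIT = DOL × %ΔSales = 2.3031 × +25.1% = +57.8%.

+57.8%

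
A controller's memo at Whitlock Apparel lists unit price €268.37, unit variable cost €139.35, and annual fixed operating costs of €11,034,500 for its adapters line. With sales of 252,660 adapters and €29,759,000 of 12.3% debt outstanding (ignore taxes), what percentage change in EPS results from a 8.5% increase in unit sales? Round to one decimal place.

Total contribution margin = 252,660 × €129.02 = €32,598,193.20.
EBIT = €32,598,193.20 − €11,034,500 = €21,563,693.20.
Interest = €3,660,357.00, so EBIT − I = €17,903,336.20.
Degree of combined leverage = contribution ÷ (EBIT − I) = €32,598,193.20 ÷ €17,903,336.20 = 1.8208.
EPS therefore changes by 1.8208 × (+8.5%) = +15.5%.

+15.5%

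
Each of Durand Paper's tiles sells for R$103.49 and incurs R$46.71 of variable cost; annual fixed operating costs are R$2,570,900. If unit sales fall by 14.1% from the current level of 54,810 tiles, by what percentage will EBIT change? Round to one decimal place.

-81.1%

At 54,810 units, contribution = 54,810 × R$56.78 = R$3,112,111.80.
Operating income = contribution − fixed costs = R$3,112,111.80 − R$2,570,900 = R$541,211.80.
DOL = contribution ÷ EBIT = R$3,112,111.80 ÷ R$541,211.80 = 5.7503.
Operating income changes by 5.7503 × -14.1% = -81.1%.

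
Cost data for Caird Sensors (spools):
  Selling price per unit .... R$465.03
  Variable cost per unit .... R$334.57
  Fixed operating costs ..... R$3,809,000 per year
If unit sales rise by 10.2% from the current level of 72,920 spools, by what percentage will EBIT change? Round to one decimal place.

At 72,920 units, contribution = 72,920 × R$130.46 = R$9,513,143.20.
EBIT = R$9,513,143.20 − R$3,809,000 = R$5,704,143.20.
DOL = contribution ÷ EBIT = R$9,513,143.20 ÷ R$5,704,143.20 = 1.6678.
So EBIT moves 1.6678 × (+10.2%) = +17.0%.

+17.0%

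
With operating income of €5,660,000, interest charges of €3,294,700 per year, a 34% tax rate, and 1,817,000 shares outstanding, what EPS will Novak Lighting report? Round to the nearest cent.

€0.86

Interest = €3,294,700.00, so EBT = €5,660,000 − €3,294,700.00 = €2,365,300.00.
After tax at 34%: net income = €2,365,300.00 × 0.66 = €1,561,098.00.
EPS = €1,561,098.00 ÷ 1,817,000 = €0.86.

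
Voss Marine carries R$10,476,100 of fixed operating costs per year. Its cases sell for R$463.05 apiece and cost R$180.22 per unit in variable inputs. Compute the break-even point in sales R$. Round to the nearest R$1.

CM per unit = R$463.05 − R$180.22 = R$282.83; CM ratio = R$282.83 / R$463.05 = 0.6108.
Break-even sales = FC ÷ CM ratio = R$10,476,100 × R$463.05 / R$282.83 = R$17,151,498.

R$17,151,498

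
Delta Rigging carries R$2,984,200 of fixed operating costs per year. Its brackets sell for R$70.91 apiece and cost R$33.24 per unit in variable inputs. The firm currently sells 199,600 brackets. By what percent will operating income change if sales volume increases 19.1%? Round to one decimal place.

Total contribution margin = 199,600 × R$37.67 = R$7,518,932.00.
EBIT = R$7,518,932.00 − R$2,984,200 = R$4,534,732.00.
So DOL = total CM / EBIT = R$7,518,932.00 / R$4,534,732.00 = 1.6581.
%ΔEBIT = DOL × %ΔSales = 1.6581 × +19.1% = +31.7%.

+31.7%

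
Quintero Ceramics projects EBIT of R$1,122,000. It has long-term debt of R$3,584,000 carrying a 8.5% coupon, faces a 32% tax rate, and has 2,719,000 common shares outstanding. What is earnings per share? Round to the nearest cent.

Pre-tax income = R$1,122,000 − R$304,640.00 = R$817,360.00.
Net income = R$817,360.00 × (1 − 0.32) = R$555,804.80.
EPS = R$555,804.80 ÷ 2,719,000 = R$0.20.

R$0.20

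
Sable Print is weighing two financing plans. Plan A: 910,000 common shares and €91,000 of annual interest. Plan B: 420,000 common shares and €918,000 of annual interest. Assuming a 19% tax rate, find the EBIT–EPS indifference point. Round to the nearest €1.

€1,626,857

Set EPS_A = EPS_B: (EBIT − €91,000)(1 − 0.19) ÷ 910,000 = (EBIT − €918,000)(1 − 0.19) ÷ 420,000.
Cancelling (1 − t) and cross-multiplying: 420,000·(EBIT − 91,000) = 910,000·(EBIT − 918,000).
EBIT × (910,000 − 420,000) = 918,000 × 910,000 − 91,000 × 420,000 = 797,160,000,000, so EBIT = 797,160,000,000 ÷ 490,000 = 1,626,857.14.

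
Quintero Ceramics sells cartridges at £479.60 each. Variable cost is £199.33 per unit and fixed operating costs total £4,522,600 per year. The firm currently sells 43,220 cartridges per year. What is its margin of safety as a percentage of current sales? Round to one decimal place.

Each unit contributes £479.60 − £199.33 = £280.27. Break-even units = £4,522,600 ÷ £280.27 = 16,136.58; break-even revenue = 16,136.58 × £479.60 = £7,739,105.01.
Current sales = 43,220 × £479.60 = £20,728,312.00.
Margin of safety = (£20,728,312.00 − £7,739,105.01) ÷ £20,728,312.00 = 62.7%.

62.7%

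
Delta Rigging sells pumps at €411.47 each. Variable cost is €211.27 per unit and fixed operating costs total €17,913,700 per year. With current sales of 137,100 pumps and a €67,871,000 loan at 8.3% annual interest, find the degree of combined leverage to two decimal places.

7.04

Total contribution margin = 137,100 × €200.20 = €27,447,420.00.
Operating income = contribution − fixed costs = €27,447,420.00 − €17,913,700 = €9,533,720.00. Interest = €5,633,293.00, so EBIT − I = €3,900,427.00.
Degree of total leverage = total CM / (EBIT − interest) = €27,447,420.00 / €3,900,427.00 = 7.0370.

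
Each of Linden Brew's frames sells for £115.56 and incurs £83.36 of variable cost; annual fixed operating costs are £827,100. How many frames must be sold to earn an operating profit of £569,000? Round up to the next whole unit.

Contribution margin per unit = £115.56 − £83.36 = £32.20.
Required volume = (fixed costs + target profit) ÷ CM = (£827,100 + £569,000) ÷ £32.20 = 43,357.14, so 43,358 frames.

43,358 frames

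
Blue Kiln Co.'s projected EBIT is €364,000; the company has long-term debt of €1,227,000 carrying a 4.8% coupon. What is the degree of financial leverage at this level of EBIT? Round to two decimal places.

Interest = €58,896.00.
DFL = EBIT ÷ (EBIT − I) = €364,000 ÷ (€364,000 − €58,896.00) = €364,000 ÷ €305,104.00 = 1.1930.

1.19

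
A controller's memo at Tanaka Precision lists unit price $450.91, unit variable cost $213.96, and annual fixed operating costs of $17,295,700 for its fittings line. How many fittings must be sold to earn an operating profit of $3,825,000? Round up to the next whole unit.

Each unit contributes $450.91 − $213.96 = $236.95.
Required volume = (fixed costs + target profit) ÷ CM = ($17,295,700 + $3,825,000) ÷ $236.95 = 89,135.68, so 89,136 fittings.

89,136 fittings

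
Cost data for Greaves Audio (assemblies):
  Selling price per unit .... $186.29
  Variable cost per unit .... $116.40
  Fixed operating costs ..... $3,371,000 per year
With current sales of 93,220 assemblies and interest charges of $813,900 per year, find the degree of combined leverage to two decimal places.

Total contribution margin = 93,220 × $69.89 = $6,515,145.80.
Subtracting fixed costs: EBIT = $6,515,145.80 − $3,371,000 = $3,144,145.80. Interest = $813,900.00, so EBIT − I = $2,330,245.80.
DCL = contribution ÷ (EBIT − I) = $6,515,145.80 ÷ $2,330,245.80 = 2.7959.

2.80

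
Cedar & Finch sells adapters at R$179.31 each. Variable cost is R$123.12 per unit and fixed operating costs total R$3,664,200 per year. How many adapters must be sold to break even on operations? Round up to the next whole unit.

Contribution margin per unit = R$179.31 − R$123.12 = R$56.19.
Units to break even: R$3,664,200 ÷ R$56.19 = 65,210.89, rounded up to 65,211.

65,211 adapters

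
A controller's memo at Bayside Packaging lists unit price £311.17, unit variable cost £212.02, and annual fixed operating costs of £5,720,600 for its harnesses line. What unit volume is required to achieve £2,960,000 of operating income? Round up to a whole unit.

Each unit contributes £311.17 − £212.02 = £99.15.
Units = (FC + target) / CM = (£5,720,600 + £2,960,000) / £99.15 = 87,550.18, so 87,551 harnesses.

87,551 harnesses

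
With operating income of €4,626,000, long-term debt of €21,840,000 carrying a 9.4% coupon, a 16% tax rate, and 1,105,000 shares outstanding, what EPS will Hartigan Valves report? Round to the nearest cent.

€1.96

Interest = €2,052,960.00, so EBT = €4,626,000 − €2,052,960.00 = €2,573,040.00.
Net income = €2,573,040.00 × (1 − 0.16) = €2,161,353.60.
EPS = €2,161,353.60 ÷ 1,105,000 = €1.96.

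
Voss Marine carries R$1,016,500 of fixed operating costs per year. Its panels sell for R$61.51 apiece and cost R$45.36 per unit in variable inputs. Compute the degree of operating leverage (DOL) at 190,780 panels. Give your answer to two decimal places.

1.49

Contribution at this volume is 190,780 × R$16.15 = R$3,081,097.00.
Operating income = contribution − fixed costs = R$3,081,097.00 − R$1,016,500 = R$2,064,597.00.
Degree of operating leverage = R$3,081,097.00 / R$2,064,597.00 = 1.4923.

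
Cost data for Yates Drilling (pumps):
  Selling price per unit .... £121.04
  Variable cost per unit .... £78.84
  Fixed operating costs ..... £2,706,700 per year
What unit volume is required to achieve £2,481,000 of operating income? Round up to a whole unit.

Unit CM = price − variable cost = £121.04 − £78.84 = £42.20.
Units = (FC + target) / CM = (£2,706,700 + £2,481,000) / £42.20 = 122,931.28, so 122,932 pumps.

122,932 pumps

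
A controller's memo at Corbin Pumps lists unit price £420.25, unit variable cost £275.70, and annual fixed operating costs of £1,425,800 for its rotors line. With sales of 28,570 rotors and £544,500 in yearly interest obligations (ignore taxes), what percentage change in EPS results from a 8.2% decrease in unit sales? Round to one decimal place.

Total contribution margin = 28,570 × £144.55 = £4,129,793.50.
Operating income = contribution − fixed costs = £4,129,793.50 − £1,425,800 = £2,703,993.50.
After interest of £544,500.00, pre-tax earnings = £2,159,493.50.
DCL = total CM / (EBIT − I) = £4,129,793.50 / £2,159,493.50 = 1.9124.
EPS therefore changes by 1.9124 × (-8.2%) = -15.7%.

-15.7%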